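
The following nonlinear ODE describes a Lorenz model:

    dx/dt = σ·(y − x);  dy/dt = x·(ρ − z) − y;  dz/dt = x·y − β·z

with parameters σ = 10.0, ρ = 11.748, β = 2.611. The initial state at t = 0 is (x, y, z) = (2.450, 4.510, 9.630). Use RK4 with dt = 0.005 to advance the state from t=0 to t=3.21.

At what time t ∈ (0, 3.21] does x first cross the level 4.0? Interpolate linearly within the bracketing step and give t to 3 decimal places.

t = 0.113

t=0.000: state=(2.450, 4.510, 9.630)
step 1 (dt=0.005): k1=(20.600, 0.679, -14.094), k2=(20.102, 0.875, -13.766), k3=(20.119, 0.869, -13.772), k4=(19.638, 1.063, -13.450); state += dt/6·(k1+2k2+2k3+k4)
t=0.005: state=(2.551, 4.514, 9.561)
t=0.010: state=(2.646, 4.521, 9.495)
t=0.015: state=(2.738, 4.529, 9.433)
t=0.110: state=(3.970, 4.976, 8.730)
next step: t=0.115: state=(4.020, 5.012, 8.716) — x has crossed 4.0
linear interpolation between t=0.110 (3.97022) and t=0.115 (4.02015) → t≈0.113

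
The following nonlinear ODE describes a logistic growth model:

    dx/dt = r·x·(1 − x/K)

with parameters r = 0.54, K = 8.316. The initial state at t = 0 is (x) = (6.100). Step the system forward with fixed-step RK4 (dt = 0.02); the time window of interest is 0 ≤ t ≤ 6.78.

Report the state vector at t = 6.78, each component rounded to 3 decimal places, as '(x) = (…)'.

(x) = (8.239)

t=0.000: state=(6.100)
step 1 (dt=0.02): k1=(0.878), k2=(0.876), k3=(0.876), k4=(0.873); state += dt/6·(k1+2k2+2k3+k4)
t=0.020: state=(6.118)
t=0.040: state=(6.135)
t=0.060: state=(6.152)
continuing one RK4 step at a time; state shown every 25 steps (Δt=0.5):
t=0.500: state=(6.511)
t=1.000: state=(6.863)
t=1.500: state=(7.159)
t=2.000: state=(7.403)
t=2.500: state=(7.600)
t=3.000: state=(7.758)
t=3.500: state=(7.883)
t=4.000: state=(7.982)
t=4.500: state=(8.058)
t=5.000: state=(8.118)
t=5.500: state=(8.164)
t=6.000: state=(8.199)
t=6.500: state=(8.227)
t=6.780: state=(8.239)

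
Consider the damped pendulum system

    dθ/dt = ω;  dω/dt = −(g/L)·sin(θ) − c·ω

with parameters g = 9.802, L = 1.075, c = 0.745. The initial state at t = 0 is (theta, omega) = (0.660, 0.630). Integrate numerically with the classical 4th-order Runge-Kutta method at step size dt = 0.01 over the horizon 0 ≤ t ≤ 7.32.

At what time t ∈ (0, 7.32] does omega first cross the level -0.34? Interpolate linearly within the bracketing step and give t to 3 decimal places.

t = 0.165

t=0.000: state=(0.660, 0.630)
step 1 (dt=0.01): k1=(0.630, -6.060), k2=(0.600, -6.060), k3=(0.600, -6.059), k4=(0.569, -6.058); state += dt/6·(k1+2k2+2k3+k4)
t=0.010: state=(0.666, 0.569)
t=0.020: state=(0.671, 0.509)
t=0.030: state=(0.676, 0.448)
t=0.160: state=(0.684, -0.311)
next step: t=0.170: state=(0.681, -0.366) — omega has crossed -0.34
linear interpolation between t=0.160 (-0.31089) and t=0.170 (-0.36590) → t≈0.165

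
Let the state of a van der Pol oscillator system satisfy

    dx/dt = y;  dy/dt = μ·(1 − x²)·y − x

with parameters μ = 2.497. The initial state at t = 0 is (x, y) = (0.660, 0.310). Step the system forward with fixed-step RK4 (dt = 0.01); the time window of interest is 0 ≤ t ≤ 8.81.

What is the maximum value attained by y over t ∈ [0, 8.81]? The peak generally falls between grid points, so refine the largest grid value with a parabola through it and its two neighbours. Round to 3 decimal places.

t=0.000: state=(0.660, 0.310)
step 1 (dt=0.01): k1=(0.310, -0.223), k2=(0.309, -0.228), k3=(0.309, -0.228), k4=(0.308, -0.233); state += dt/6·(k1+2k2+2k3+k4)
t=0.010: state=(0.663, 0.308)
t=0.020: state=(0.666, 0.305)
t=0.030: state=(0.669, 0.303)
continuing one RK4 step at a time; state shown every 50 steps (Δt=0.5):
t=0.500: state=(0.767, 0.079)
t=1.000: state=(0.704, -0.370)
t=1.500: state=(0.319, -1.344)
t=2.000: state=(-0.950, -3.668)
t=2.500: state=(-1.909, -0.183)
t=3.000: state=(-1.833, 0.281)
t=3.500: state=(-1.675, 0.344)
t=4.000: state=(-1.485, 0.424)
t=4.500: state=(-1.240, 0.580)
t=5.000: state=(-0.865, 1.003)
t=5.500: state=(-0.025, 2.821)
t=6.000: state=(1.802, 2.059)
t=6.500: state=(1.997, -0.206)
t=7.000: state=(1.868, -0.288)
t=7.500: state=(1.713, -0.332)
t=8.000: state=(1.531, -0.402)
t=8.500: state=(1.301, -0.533)
t=8.810: state=(1.114, -0.693)
largest grid value and its neighbours: y(5.750)=4.42549, y(5.760)=4.43104, y(5.770)=4.42683
parabola through these three points peaks at t≈5.761 with y≈4.43107

max y = 4.431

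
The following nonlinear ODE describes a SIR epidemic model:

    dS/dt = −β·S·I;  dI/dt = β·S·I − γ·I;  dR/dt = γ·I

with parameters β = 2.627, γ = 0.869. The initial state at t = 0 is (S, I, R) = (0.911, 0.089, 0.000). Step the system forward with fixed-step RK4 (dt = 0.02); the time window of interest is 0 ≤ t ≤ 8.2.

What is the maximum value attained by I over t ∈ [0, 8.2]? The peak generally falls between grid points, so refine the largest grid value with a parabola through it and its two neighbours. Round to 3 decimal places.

max I = 0.334

t=0.000: state=(0.911, 0.089, 0.000)
step 1 (dt=0.02): k1=(-0.213, 0.136, 0.077), k2=(-0.216, 0.137, 0.079), k3=(-0.216, 0.137, 0.079), k4=(-0.219, 0.139, 0.080); state += dt/6·(k1+2k2+2k3+k4)
t=0.020: state=(0.907, 0.092, 0.002)
t=0.040: state=(0.902, 0.095, 0.003)
t=0.060: state=(0.898, 0.097, 0.005)
continuing one RK4 step at a time; state shown every 25 steps (Δt=0.5):
t=0.500: state=(0.769, 0.175, 0.056)
t=1.000: state=(0.571, 0.274, 0.154)
t=1.500: state=(0.381, 0.331, 0.288)
t=2.000: state=(0.247, 0.321, 0.432)
t=2.500: state=(0.167, 0.272, 0.561)
t=3.000: state=(0.121, 0.212, 0.666)
t=3.500: state=(0.095, 0.158, 0.747)
t=4.000: state=(0.080, 0.115, 0.805)
t=4.500: state=(0.070, 0.082, 0.848)
t=5.000: state=(0.064, 0.058, 0.878)
t=5.500: state=(0.060, 0.041, 0.899)
t=6.000: state=(0.057, 0.028, 0.914)
t=6.500: state=(0.056, 0.020, 0.924)
t=7.000: state=(0.054, 0.014, 0.932)
t=7.500: state=(0.054, 0.010, 0.937)
t=8.000: state=(0.053, 0.007, 0.940)
t=8.200: state=(0.053, 0.006, 0.941)
largest grid value and its neighbours: I(1.640)=0.33403, I(1.660)=0.33409, I(1.680)=0.33406
parabola through these three points peaks at t≈1.663 with I≈0.33409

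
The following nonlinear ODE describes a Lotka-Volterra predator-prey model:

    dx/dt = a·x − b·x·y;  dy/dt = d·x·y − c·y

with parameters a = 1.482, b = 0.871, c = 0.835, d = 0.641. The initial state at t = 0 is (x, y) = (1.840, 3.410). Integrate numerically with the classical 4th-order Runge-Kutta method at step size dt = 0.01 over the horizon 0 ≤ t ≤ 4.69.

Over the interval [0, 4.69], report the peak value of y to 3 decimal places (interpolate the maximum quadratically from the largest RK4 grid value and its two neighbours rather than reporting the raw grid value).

t=0.000: state=(1.840, 3.410)
step 1 (dt=0.01): k1=(-2.738, 1.175), k2=(-2.727, 1.147), k3=(-2.727, 1.147), k4=(-2.716, 1.119); state += dt/6·(k1+2k2+2k3+k4)
t=0.010: state=(1.813, 3.421)
t=0.020: state=(1.786, 3.432)
t=0.030: state=(1.759, 3.443)
continuing one RK4 step at a time; state shown every 20 steps (Δt=0.2):
t=0.200: state=(1.347, 3.535)
t=0.400: state=(0.982, 3.468)
t=0.600: state=(0.733, 3.273)
t=0.800: state=(0.570, 3.008)
t=1.000: state=(0.466, 2.719)
t=1.200: state=(0.400, 2.432)
t=1.400: state=(0.361, 2.160)
t=1.600: state=(0.341, 1.911)
t=1.800: state=(0.335, 1.689)
t=2.000: state=(0.342, 1.492)
t=2.200: state=(0.360, 1.321)
t=2.400: state=(0.390, 1.172)
t=2.600: state=(0.432, 1.046)
t=2.800: state=(0.489, 0.938)
t=3.000: state=(0.563, 0.849)
t=3.200: state=(0.657, 0.777)
t=3.400: state=(0.776, 0.721)
t=3.600: state=(0.924, 0.680)
t=3.800: state=(1.107, 0.655)
t=4.000: state=(1.330, 0.648)
t=4.200: state=(1.597, 0.661)
t=4.400: state=(1.908, 0.700)
t=4.600: state=(2.259, 0.773)
t=4.690: state=(2.425, 0.821)
largest grid value and its neighbours: y(0.210)=3.53590, y(0.220)=3.53619, y(0.230)=3.53601
parabola through these three points peaks at t≈0.221 with y≈3.53620

max y = 3.536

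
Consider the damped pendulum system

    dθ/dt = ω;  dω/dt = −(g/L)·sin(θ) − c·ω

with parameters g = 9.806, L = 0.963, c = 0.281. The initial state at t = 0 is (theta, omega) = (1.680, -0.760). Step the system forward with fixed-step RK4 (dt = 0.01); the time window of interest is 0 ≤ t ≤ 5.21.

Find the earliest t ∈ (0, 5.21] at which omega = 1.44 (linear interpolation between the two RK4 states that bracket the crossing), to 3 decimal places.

t=0.000: state=(1.680, -0.760)
step 1 (dt=0.01): k1=(-0.760, -9.909), k2=(-0.810, -9.899), k3=(-0.809, -9.899), k4=(-0.859, -9.889); state += dt/6·(k1+2k2+2k3+k4)
t=0.010: state=(1.672, -0.859)
t=0.020: state=(1.663, -0.958)
t=0.030: state=(1.653, -1.056)
continuing one RK4 step at a time; state shown every 20 steps (Δt=0.2):
t=0.200: state=(1.333, -2.688)
t=0.400: state=(0.632, -4.178)
t=0.600: state=(-0.246, -4.314)
t=0.800: state=(-0.988, -2.916)
t=1.000: state=(-1.373, -0.911)
t=1.200: state=(-1.354, 1.089)
t=1.230: state=(-1.317, 1.375)
next step: t=1.240: state=(-1.302, 1.470) — omega has crossed 1.44
linear interpolation between t=1.230 (1.37538) and t=1.240 (1.46976) → t≈1.237

t = 1.237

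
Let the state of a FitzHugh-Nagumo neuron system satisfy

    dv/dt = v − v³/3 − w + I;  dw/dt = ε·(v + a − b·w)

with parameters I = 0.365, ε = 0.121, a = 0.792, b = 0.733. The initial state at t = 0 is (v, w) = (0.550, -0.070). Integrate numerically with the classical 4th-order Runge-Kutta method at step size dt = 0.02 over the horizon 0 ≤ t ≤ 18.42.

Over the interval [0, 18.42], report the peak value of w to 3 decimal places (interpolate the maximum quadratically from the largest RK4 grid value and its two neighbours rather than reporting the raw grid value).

t=0.000: state=(0.550, -0.070)
step 1 (dt=0.02): k1=(0.930, 0.169), k2=(0.934, 0.170), k3=(0.934, 0.170), k4=(0.939, 0.171); state += dt/6·(k1+2k2+2k3+k4)
t=0.020: state=(0.569, -0.067)
t=0.040: state=(0.588, -0.063)
t=0.060: state=(0.607, -0.060)
continuing one RK4 step at a time; state shown every 50 steps (Δt=1):
t=1.000: state=(1.471, 0.148)
t=2.000: state=(1.710, 0.418)
t=3.000: state=(1.630, 0.669)
t=4.000: state=(1.499, 0.885)
t=5.000: state=(1.344, 1.066)
t=6.000: state=(1.160, 1.213)
t=7.000: state=(0.914, 1.322)
t=8.000: state=(0.513, 1.386)
t=9.000: state=(-0.388, 1.375)
t=10.000: state=(-1.778, 1.217)
t=11.000: state=(-1.993, 0.980)
t=12.000: state=(-1.931, 0.761)
t=13.000: state=(-1.857, 0.569)
t=14.000: state=(-1.784, 0.401)
t=15.000: state=(-1.713, 0.257)
t=16.000: state=(-1.643, 0.132)
t=17.000: state=(-1.576, 0.026)
t=18.000: state=(-1.510, -0.063)
t=18.420: state=(-1.483, -0.095)
largest grid value and its neighbours: w(8.400)=1.39388, w(8.420)=1.39391, w(8.440)=1.39390
parabola through these three points peaks at t≈8.424 with w≈1.39391

max w = 1.394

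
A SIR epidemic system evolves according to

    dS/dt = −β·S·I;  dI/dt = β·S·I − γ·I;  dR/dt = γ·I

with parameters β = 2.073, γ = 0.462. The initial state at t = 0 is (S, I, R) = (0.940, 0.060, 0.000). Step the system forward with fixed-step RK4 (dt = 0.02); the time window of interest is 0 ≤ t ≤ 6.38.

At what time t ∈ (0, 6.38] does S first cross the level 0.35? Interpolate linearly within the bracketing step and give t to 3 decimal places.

t = 2.041

t=0.000: state=(0.940, 0.060, 0.000)
step 1 (dt=0.02): k1=(-0.117, 0.089, 0.028), k2=(-0.119, 0.090, 0.028), k3=(-0.119, 0.090, 0.028), k4=(-0.120, 0.092, 0.029); state += dt/6·(k1+2k2+2k3+k4)
t=0.020: state=(0.938, 0.062, 0.001)
t=0.040: state=(0.935, 0.064, 0.001)
t=0.060: state=(0.933, 0.066, 0.002)
continuing one RK4 step at a time; state shown every 25 steps (Δt=0.5):
t=0.500: state=(0.858, 0.121, 0.020)
t=1.000: state=(0.721, 0.220, 0.059)
t=1.500: state=(0.541, 0.336, 0.123)
t=2.000: state=(0.363, 0.425, 0.212)
t=2.040: state=(0.350, 0.430, 0.220)
next step: t=2.060: state=(0.344, 0.432, 0.224) — S has crossed 0.35
linear interpolation between t=2.040 (0.35027) and t=2.060 (0.34407) → t≈2.041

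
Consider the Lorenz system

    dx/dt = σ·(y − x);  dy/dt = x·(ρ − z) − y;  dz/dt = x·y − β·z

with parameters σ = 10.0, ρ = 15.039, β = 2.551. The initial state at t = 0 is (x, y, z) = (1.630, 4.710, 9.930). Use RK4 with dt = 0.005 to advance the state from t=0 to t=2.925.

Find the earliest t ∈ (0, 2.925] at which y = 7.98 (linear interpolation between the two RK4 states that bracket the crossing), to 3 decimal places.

t=0.000: state=(1.630, 4.710, 9.930)
step 1 (dt=0.005): k1=(30.800, 3.618, -17.654), k2=(30.120, 4.077, -17.163), k3=(30.149, 4.065, -17.173), k4=(29.496, 4.520, -16.689); state += dt/6·(k1+2k2+2k3+k4)
t=0.005: state=(1.781, 4.730, 9.844)
t=0.010: state=(1.925, 4.755, 9.763)
t=0.015: state=(2.064, 4.784, 9.687)
continuing one RK4 step at a time; state shown every 20 steps (Δt=0.1):
t=0.100: state=(3.922, 5.844, 9.047)
t=0.200: state=(5.879, 7.916, 10.039)
next step: t=0.205: state=(5.981, 8.023, 10.147) — y has crossed 7.98
linear interpolation between t=0.200 (7.91616) and t=0.205 (8.02298) → t≈0.203

t = 0.203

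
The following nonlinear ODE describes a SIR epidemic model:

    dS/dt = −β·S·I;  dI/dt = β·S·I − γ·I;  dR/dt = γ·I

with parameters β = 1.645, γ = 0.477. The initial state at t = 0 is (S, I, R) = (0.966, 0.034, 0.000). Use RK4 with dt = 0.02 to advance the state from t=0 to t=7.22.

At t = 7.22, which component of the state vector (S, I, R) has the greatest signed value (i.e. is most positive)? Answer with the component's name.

t=0.000: state=(0.966, 0.034, 0.000)
step 1 (dt=0.02): k1=(-0.054, 0.038, 0.016), k2=(-0.055, 0.038, 0.016), k3=(-0.055, 0.038, 0.016), k4=(-0.055, 0.039, 0.017); state += dt/6·(k1+2k2+2k3+k4)
t=0.020: state=(0.965, 0.035, 0.000)
t=0.040: state=(0.964, 0.036, 0.001)
t=0.060: state=(0.963, 0.036, 0.001)
continuing one RK4 step at a time; state shown every 25 steps (Δt=0.5):
t=0.500: state=(0.931, 0.059, 0.011)
t=1.000: state=(0.874, 0.097, 0.029)
t=1.500: state=(0.790, 0.152, 0.058)
t=2.000: state=(0.679, 0.219, 0.102)
t=2.500: state=(0.551, 0.286, 0.163)
t=3.000: state=(0.426, 0.337, 0.238)
t=3.500: state=(0.319, 0.360, 0.321)
t=4.000: state=(0.237, 0.356, 0.407)
t=4.500: state=(0.179, 0.332, 0.489)
t=5.000: state=(0.138, 0.298, 0.565)
t=5.500: state=(0.110, 0.259, 0.631)
t=6.000: state=(0.090, 0.222, 0.688)
t=6.500: state=(0.076, 0.187, 0.737)
t=7.000: state=(0.066, 0.156, 0.778)
t=7.220: state=(0.063, 0.144, 0.794)
compare at T: S=0.063, I=0.144, R=0.794

largest component: R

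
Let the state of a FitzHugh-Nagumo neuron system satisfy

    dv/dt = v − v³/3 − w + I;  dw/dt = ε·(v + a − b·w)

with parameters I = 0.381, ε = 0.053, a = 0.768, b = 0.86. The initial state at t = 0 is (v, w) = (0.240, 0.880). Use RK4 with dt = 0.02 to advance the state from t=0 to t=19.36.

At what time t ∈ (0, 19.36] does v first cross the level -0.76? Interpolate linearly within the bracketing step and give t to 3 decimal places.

t=0.000: state=(0.240, 0.880)
step 1 (dt=0.02): k1=(-0.264, 0.013), k2=(-0.266, 0.013), k3=(-0.266, 0.013), k4=(-0.269, 0.013); state += dt/6·(k1+2k2+2k3+k4)
t=0.020: state=(0.235, 0.880)
t=0.040: state=(0.229, 0.881)
t=0.060: state=(0.224, 0.881)
continuing one RK4 step at a time; state shown every 50 steps (Δt=1):
t=1.000: state=(-0.212, 0.883)
t=1.580: state=(-0.741, 0.869)
next step: t=1.600: state=(-0.763, 0.869) — v has crossed -0.76
linear interpolation between t=1.580 (-0.74107) and t=1.600 (-0.76304) → t≈1.597

t = 1.597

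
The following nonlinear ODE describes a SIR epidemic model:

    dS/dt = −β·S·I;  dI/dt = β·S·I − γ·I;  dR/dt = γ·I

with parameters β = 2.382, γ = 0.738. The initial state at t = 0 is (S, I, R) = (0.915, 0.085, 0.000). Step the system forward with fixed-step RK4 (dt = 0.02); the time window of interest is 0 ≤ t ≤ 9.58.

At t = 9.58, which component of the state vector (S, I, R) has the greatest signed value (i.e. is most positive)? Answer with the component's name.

t=0.000: state=(0.915, 0.085, 0.000)
step 1 (dt=0.02): k1=(-0.185, 0.123, 0.063), k2=(-0.188, 0.124, 0.064), k3=(-0.188, 0.124, 0.064), k4=(-0.190, 0.125, 0.065); state += dt/6·(k1+2k2+2k3+k4)
t=0.020: state=(0.911, 0.087, 0.001)
t=0.040: state=(0.907, 0.090, 0.003)
t=0.060: state=(0.903, 0.093, 0.004)
continuing one RK4 step at a time; state shown every 25 steps (Δt=0.5):
t=0.500: state=(0.792, 0.163, 0.045)
t=1.000: state=(0.615, 0.262, 0.123)
t=1.500: state=(0.428, 0.337, 0.235)
t=2.000: state=(0.282, 0.353, 0.364)
t=2.500: state=(0.188, 0.322, 0.490)
t=3.000: state=(0.132, 0.269, 0.599)
t=3.500: state=(0.099, 0.213, 0.688)
t=4.000: state=(0.079, 0.163, 0.757)
t=4.500: state=(0.067, 0.123, 0.810)
t=5.000: state=(0.059, 0.092, 0.849)
t=5.500: state=(0.054, 0.068, 0.878)
t=6.000: state=(0.050, 0.050, 0.900)
t=6.500: state=(0.048, 0.037, 0.916)
t=7.000: state=(0.046, 0.027, 0.927)
t=7.500: state=(0.045, 0.020, 0.936)
t=8.000: state=(0.044, 0.014, 0.942)
t=8.500: state=(0.043, 0.010, 0.947)
t=9.000: state=(0.043, 0.008, 0.950)
t=9.500: state=(0.042, 0.005, 0.952)
t=9.580: state=(0.042, 0.005, 0.952)
compare at T: S=0.042, I=0.005, R=0.952

largest component: R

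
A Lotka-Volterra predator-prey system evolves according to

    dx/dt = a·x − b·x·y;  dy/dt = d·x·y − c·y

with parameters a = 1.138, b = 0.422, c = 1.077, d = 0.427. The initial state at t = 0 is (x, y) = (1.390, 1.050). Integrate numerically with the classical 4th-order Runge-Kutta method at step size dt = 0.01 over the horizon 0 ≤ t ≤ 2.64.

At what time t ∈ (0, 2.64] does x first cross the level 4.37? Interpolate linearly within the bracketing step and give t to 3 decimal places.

t=0.000: state=(1.390, 1.050)
step 1 (dt=0.01): k1=(0.966, -0.508), k2=(0.971, -0.504), k3=(0.971, -0.504), k4=(0.976, -0.501); state += dt/6·(k1+2k2+2k3+k4)
t=0.010: state=(1.400, 1.045)
t=0.020: state=(1.410, 1.040)
t=0.030: state=(1.419, 1.035)
continuing one RK4 step at a time; state shown every 10 steps (Δt=0.1):
t=0.100: state=(1.492, 1.003)
t=0.200: state=(1.604, 0.962)
t=0.300: state=(1.727, 0.927)
t=0.400: state=(1.862, 0.899)
t=0.500: state=(2.009, 0.876)
t=0.600: state=(2.171, 0.860)
t=0.700: state=(2.346, 0.851)
t=0.800: state=(2.536, 0.848)
t=0.900: state=(2.742, 0.852)
t=1.000: state=(2.963, 0.864)
t=1.100: state=(3.200, 0.885)
t=1.200: state=(3.453, 0.916)
t=1.300: state=(3.719, 0.958)
t=1.400: state=(3.997, 1.014)
t=1.500: state=(4.285, 1.087)
t=1.520: state=(4.344, 1.104)
next step: t=1.530: state=(4.373, 1.112) — x has crossed 4.37
linear interpolation between t=1.520 (4.34357) and t=1.530 (4.37279) → t≈1.529

t = 1.529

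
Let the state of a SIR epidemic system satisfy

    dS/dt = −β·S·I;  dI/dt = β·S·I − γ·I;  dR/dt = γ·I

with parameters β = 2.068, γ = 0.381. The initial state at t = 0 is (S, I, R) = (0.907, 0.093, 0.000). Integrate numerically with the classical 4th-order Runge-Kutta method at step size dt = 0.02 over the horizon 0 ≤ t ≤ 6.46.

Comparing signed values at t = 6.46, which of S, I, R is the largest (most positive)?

largest component: R

t=0.000: state=(0.907, 0.093, 0.000)
step 1 (dt=0.02): k1=(-0.174, 0.139, 0.035), k2=(-0.177, 0.141, 0.036), k3=(-0.177, 0.141, 0.036), k4=(-0.179, 0.143, 0.037); state += dt/6·(k1+2k2+2k3+k4)
t=0.020: state=(0.903, 0.096, 0.001)
t=0.040: state=(0.900, 0.099, 0.001)
t=0.060: state=(0.896, 0.102, 0.002)
continuing one RK4 step at a time; state shown every 25 steps (Δt=0.5):
t=0.500: state=(0.788, 0.186, 0.026)
t=1.000: state=(0.609, 0.318, 0.073)
t=1.500: state=(0.410, 0.444, 0.146)
t=2.000: state=(0.248, 0.513, 0.239)
t=2.500: state=(0.145, 0.517, 0.338)
t=3.000: state=(0.086, 0.480, 0.433)
t=3.500: state=(0.054, 0.426, 0.520)
t=4.000: state=(0.036, 0.369, 0.595)
t=4.500: state=(0.025, 0.314, 0.660)
t=5.000: state=(0.019, 0.266, 0.716)
t=5.500: state=(0.014, 0.223, 0.762)
t=6.000: state=(0.012, 0.187, 0.801)
t=6.460: state=(0.010, 0.159, 0.831)
compare at T: S=0.010, I=0.159, R=0.831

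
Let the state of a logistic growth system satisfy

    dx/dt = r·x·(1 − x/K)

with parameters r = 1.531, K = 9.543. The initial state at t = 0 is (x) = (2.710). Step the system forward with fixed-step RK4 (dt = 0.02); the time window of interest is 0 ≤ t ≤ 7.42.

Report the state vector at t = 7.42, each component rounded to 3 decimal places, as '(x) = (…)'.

t=0.000: state=(2.710)
step 1 (dt=0.02): k1=(2.971), k2=(2.990), k3=(2.990), k4=(3.010); state += dt/6·(k1+2k2+2k3+k4)
t=0.020: state=(2.770)
t=0.040: state=(2.830)
t=0.060: state=(2.892)
continuing one RK4 step at a time; state shown every 25 steps (Δt=0.5):
t=0.500: state=(4.392)
t=1.000: state=(6.175)
t=1.500: state=(7.612)
t=2.000: state=(8.536)
t=2.500: state=(9.047)
t=3.000: state=(9.305)
t=3.500: state=(9.431)
t=4.000: state=(9.491)
t=4.500: state=(9.519)
t=5.000: state=(9.532)
t=5.500: state=(9.538)
t=6.000: state=(9.541)
t=6.500: state=(9.542)
t=7.000: state=(9.542)
t=7.420: state=(9.543)

(x) = (9.543)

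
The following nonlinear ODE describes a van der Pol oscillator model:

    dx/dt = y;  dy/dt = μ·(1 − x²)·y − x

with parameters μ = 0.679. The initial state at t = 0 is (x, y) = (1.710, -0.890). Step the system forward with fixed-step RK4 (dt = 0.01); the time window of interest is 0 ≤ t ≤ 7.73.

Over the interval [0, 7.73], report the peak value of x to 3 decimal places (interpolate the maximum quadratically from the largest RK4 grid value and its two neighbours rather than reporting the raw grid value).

t=0.000: state=(1.710, -0.890)
step 1 (dt=0.01): k1=(-0.890, -0.547), k2=(-0.893, -0.548), k3=(-0.893, -0.548), k4=(-0.895, -0.550); state += dt/6·(k1+2k2+2k3+k4)
t=0.010: state=(1.701, -0.895)
t=0.020: state=(1.692, -0.901)
t=0.030: state=(1.683, -0.907)
continuing one RK4 step at a time; state shown every 25 steps (Δt=0.25):
t=0.250: state=(1.470, -1.038)
t=0.500: state=(1.188, -1.224)
t=0.750: state=(0.853, -1.468)
t=1.000: state=(0.447, -1.788)
t=1.250: state=(-0.045, -2.154)
t=1.500: state=(-0.621, -2.409)
t=1.750: state=(-1.213, -2.231)
t=2.000: state=(-1.689, -1.502)
t=2.250: state=(-1.952, -0.627)
t=2.500: state=(-2.023, 0.015)
t=2.750: state=(-1.966, 0.402)
t=3.000: state=(-1.834, 0.643)
t=3.250: state=(-1.650, 0.825)
t=3.500: state=(-1.422, 0.999)
t=3.750: state=(-1.148, 1.199)
t=4.000: state=(-0.818, 1.451)
t=4.250: state=(-0.417, 1.772)
t=4.500: state=(0.071, 2.132)
t=4.750: state=(0.640, 2.372)
t=5.000: state=(1.221, 2.180)
t=5.250: state=(1.684, 1.459)
t=5.500: state=(1.939, 0.605)
t=5.750: state=(2.006, -0.023)
t=6.000: state=(1.948, -0.406)
t=6.250: state=(1.815, -0.647)
t=6.500: state=(1.630, -0.831)
t=6.750: state=(1.400, -1.008)
t=7.000: state=(1.124, -1.212)
t=7.250: state=(0.790, -1.469)
t=7.500: state=(0.383, -1.795)
t=7.730: state=(-0.068, -2.126)
largest grid value and its neighbours: x(5.730)=2.00620, x(5.740)=2.00627, x(5.750)=2.00614
parabola through these three points peaks at t≈5.738 with x≈2.00627

max x = 2.006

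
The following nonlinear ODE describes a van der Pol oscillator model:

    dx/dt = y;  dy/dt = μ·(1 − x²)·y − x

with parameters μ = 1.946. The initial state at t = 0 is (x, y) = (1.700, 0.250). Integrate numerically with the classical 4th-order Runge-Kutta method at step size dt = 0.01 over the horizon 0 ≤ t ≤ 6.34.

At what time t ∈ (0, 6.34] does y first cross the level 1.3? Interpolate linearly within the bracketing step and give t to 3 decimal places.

t=0.000: state=(1.700, 0.250)
step 1 (dt=0.01): k1=(0.250, -2.619), k2=(0.237, -2.575), k3=(0.237, -2.575), k4=(0.224, -2.531); state += dt/6·(k1+2k2+2k3+k4)
t=0.010: state=(1.702, 0.224)
t=0.020: state=(1.704, 0.199)
t=0.030: state=(1.706, 0.175)
continuing one RK4 step at a time; state shown every 25 steps (Δt=0.25):
t=0.250: state=(1.701, -0.180)
t=0.500: state=(1.631, -0.356)
t=0.750: state=(1.529, -0.454)
t=1.000: state=(1.404, -0.542)
t=1.250: state=(1.256, -0.653)
t=1.500: state=(1.074, -0.817)
t=1.750: state=(0.838, -1.095)
t=2.000: state=(0.507, -1.613)
t=2.250: state=(-0.008, -2.598)
t=2.500: state=(-0.814, -3.720)
t=2.750: state=(-1.652, -2.461)
t=3.000: state=(-1.988, -0.475)
t=3.250: state=(-2.010, 0.154)
t=3.500: state=(-1.949, 0.303)
t=3.750: state=(-1.866, 0.354)
t=4.000: state=(-1.773, 0.390)
t=4.250: state=(-1.671, 0.430)
t=4.500: state=(-1.557, 0.479)
t=4.750: state=(-1.429, 0.547)
t=5.000: state=(-1.281, 0.644)
t=5.250: state=(-1.103, 0.796)
t=5.500: state=(-0.875, 1.052)
t=5.650: state=(-0.700, 1.300)
next step: t=5.660: state=(-0.687, 1.320) — y has crossed 1.3
linear interpolation between t=5.650 (1.29968) and t=5.660 (1.31986) → t≈5.650

t = 5.650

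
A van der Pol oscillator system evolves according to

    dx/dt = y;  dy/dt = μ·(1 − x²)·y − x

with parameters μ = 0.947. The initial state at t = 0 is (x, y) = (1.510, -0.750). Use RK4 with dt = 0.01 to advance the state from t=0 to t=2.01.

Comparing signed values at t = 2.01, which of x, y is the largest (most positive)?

t=0.000: state=(1.510, -0.750)
step 1 (dt=0.01): k1=(-0.750, -0.601), k2=(-0.753, -0.601), k3=(-0.753, -0.601), k4=(-0.756, -0.602); state += dt/6·(k1+2k2+2k3+k4)
t=0.010: state=(1.502, -0.756)
t=0.020: state=(1.495, -0.762)
t=0.030: state=(1.487, -0.768)
continuing one RK4 step at a time; state shown every 10 steps (Δt=0.1):
t=0.100: state=(1.432, -0.811)
t=0.200: state=(1.348, -0.876)
t=0.300: state=(1.257, -0.946)
t=0.400: state=(1.158, -1.024)
t=0.500: state=(1.051, -1.112)
t=0.600: state=(0.935, -1.213)
t=0.700: state=(0.808, -1.329)
t=0.800: state=(0.669, -1.463)
t=0.900: state=(0.515, -1.616)
t=1.000: state=(0.345, -1.790)
t=1.100: state=(0.157, -1.982)
t=1.200: state=(-0.052, -2.184)
t=1.300: state=(-0.280, -2.377)
t=1.400: state=(-0.526, -2.530)
t=1.500: state=(-0.783, -2.603)
t=1.600: state=(-1.042, -2.551)
t=1.700: state=(-1.288, -2.350)
t=1.800: state=(-1.508, -2.011)
t=1.900: state=(-1.688, -1.585)
t=2.000: state=(-1.824, -1.140)
t=2.010: state=(-1.835, -1.097)
compare at T: x=-1.835, y=-1.097

largest component: y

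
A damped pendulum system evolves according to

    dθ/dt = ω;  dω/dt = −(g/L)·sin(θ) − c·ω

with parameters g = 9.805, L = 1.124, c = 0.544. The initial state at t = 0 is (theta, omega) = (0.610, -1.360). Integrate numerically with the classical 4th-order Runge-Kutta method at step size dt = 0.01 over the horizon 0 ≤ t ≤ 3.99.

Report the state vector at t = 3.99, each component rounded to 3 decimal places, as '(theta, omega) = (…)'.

t=0.000: state=(0.610, -1.360)
step 1 (dt=0.01): k1=(-1.360, -4.257), k2=(-1.381, -4.197), k3=(-1.381, -4.197), k4=(-1.402, -4.135); state += dt/6·(k1+2k2+2k3+k4)
t=0.010: state=(0.596, -1.402)
t=0.020: state=(0.582, -1.443)
t=0.030: state=(0.567, -1.482)
continuing one RK4 step at a time; state shown every 20 steps (Δt=0.2):
t=0.200: state=(0.271, -1.931)
t=0.400: state=(-0.118, -1.849)
t=0.600: state=(-0.430, -1.191)
t=0.800: state=(-0.576, -0.248)
t=1.000: state=(-0.531, 0.667)
t=1.200: state=(-0.328, 1.298)
t=1.400: state=(-0.043, 1.468)
t=1.600: state=(0.227, 1.153)
t=1.800: state=(0.396, 0.508)
t=2.000: state=(0.424, -0.222)
t=2.200: state=(0.317, -0.812)
t=2.400: state=(0.121, -1.091)
t=2.600: state=(-0.094, -0.994)
t=2.800: state=(-0.256, -0.591)
t=3.000: state=(-0.321, -0.044)
t=3.200: state=(-0.277, 0.460)
t=3.400: state=(-0.150, 0.769)
t=3.600: state=(0.012, 0.802)
t=3.800: state=(0.153, 0.575)
t=3.990: state=(0.229, 0.209)

(theta, omega) = (0.229, 0.209)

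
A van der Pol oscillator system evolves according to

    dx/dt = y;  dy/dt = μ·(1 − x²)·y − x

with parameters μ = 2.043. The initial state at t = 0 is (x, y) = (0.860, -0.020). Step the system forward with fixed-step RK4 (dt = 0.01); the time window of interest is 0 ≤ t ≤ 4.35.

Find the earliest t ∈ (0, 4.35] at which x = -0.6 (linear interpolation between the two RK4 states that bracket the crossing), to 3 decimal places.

t = 1.385

t=0.000: state=(0.860, -0.020)
step 1 (dt=0.01): k1=(-0.020, -0.871), k2=(-0.024, -0.873), k3=(-0.024, -0.873), k4=(-0.029, -0.875); state += dt/6·(k1+2k2+2k3+k4)
t=0.010: state=(0.860, -0.029)
t=0.020: state=(0.859, -0.038)
t=0.030: state=(0.859, -0.046)
continuing one RK4 step at a time; state shown every 20 steps (Δt=0.2):
t=0.200: state=(0.838, -0.203)
t=0.400: state=(0.777, -0.408)
t=0.600: state=(0.672, -0.656)
t=0.800: state=(0.509, -0.991)
t=1.000: state=(0.264, -1.493)
t=1.200: state=(-0.106, -2.254)
t=1.380: state=(-0.584, -3.036)
next step: t=1.390: state=(-0.614, -3.070) — x has crossed -0.6
linear interpolation between t=1.380 (-0.58392) and t=1.390 (-0.61445) → t≈1.385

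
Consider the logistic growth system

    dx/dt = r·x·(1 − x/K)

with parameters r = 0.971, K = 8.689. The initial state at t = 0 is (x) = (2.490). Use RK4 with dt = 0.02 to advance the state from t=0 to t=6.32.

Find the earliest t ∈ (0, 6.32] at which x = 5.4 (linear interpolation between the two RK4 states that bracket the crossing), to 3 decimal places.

t=0.000: state=(2.490)
step 1 (dt=0.02): k1=(1.725), k2=(1.732), k3=(1.732), k4=(1.739); state += dt/6·(k1+2k2+2k3+k4)
t=0.020: state=(2.525)
t=0.040: state=(2.560)
t=0.060: state=(2.595)
continuing one RK4 step at a time; state shown every 25 steps (Δt=0.5):
t=0.500: state=(3.432)
t=1.000: state=(4.472)
t=1.440: state=(5.380)
next step: t=1.460: state=(5.420) — x has crossed 5.4
linear interpolation between t=1.440 (5.38019) and t=1.460 (5.41988) → t≈1.450

t = 1.450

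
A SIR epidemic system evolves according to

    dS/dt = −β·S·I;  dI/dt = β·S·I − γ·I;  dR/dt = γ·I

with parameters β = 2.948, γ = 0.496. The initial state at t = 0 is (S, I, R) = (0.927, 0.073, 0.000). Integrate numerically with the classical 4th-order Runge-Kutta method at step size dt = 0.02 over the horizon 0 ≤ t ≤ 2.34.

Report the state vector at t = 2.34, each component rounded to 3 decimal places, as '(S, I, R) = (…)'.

t=0.000: state=(0.927, 0.073, 0.000)
step 1 (dt=0.02): k1=(-0.199, 0.163, 0.036), k2=(-0.204, 0.166, 0.037), k3=(-0.204, 0.167, 0.037), k4=(-0.208, 0.170, 0.038); state += dt/6·(k1+2k2+2k3+k4)
t=0.020: state=(0.923, 0.076, 0.001)
t=0.040: state=(0.919, 0.080, 0.002)
t=0.060: state=(0.914, 0.083, 0.002)
continuing one RK4 step at a time; state shown every 5 steps (Δt=0.1):
t=0.100: state=(0.905, 0.091, 0.004)
t=0.200: state=(0.878, 0.113, 0.009)
t=0.300: state=(0.846, 0.138, 0.015)
t=0.400: state=(0.809, 0.168, 0.023)
t=0.500: state=(0.766, 0.202, 0.032)
t=0.600: state=(0.718, 0.239, 0.043)
t=0.700: state=(0.666, 0.279, 0.056)
t=0.800: state=(0.609, 0.320, 0.071)
t=0.900: state=(0.551, 0.361, 0.088)
t=1.000: state=(0.492, 0.401, 0.106)
t=1.100: state=(0.435, 0.438, 0.127)
t=1.200: state=(0.381, 0.470, 0.150)
t=1.300: state=(0.330, 0.496, 0.174)
t=1.400: state=(0.284, 0.517, 0.199)
t=1.500: state=(0.243, 0.532, 0.225)
t=1.600: state=(0.208, 0.541, 0.252)
t=1.700: state=(0.177, 0.544, 0.278)
t=1.800: state=(0.151, 0.544, 0.305)
t=1.900: state=(0.129, 0.539, 0.332)
t=2.000: state=(0.110, 0.531, 0.359)
t=2.100: state=(0.094, 0.521, 0.385)
t=2.200: state=(0.081, 0.509, 0.411)
t=2.300: state=(0.070, 0.495, 0.435)
t=2.340: state=(0.066, 0.489, 0.445)

(S, I, R) = (0.066, 0.489, 0.445)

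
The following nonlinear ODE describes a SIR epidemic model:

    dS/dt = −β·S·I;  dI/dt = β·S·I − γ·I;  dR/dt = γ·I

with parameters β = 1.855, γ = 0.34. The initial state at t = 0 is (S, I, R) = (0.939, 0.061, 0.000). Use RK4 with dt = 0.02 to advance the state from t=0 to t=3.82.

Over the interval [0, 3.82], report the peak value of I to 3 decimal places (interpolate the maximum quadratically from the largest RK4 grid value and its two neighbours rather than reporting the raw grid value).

t=0.000: state=(0.939, 0.061, 0.000)
step 1 (dt=0.02): k1=(-0.106, 0.086, 0.021), k2=(-0.108, 0.087, 0.021), k3=(-0.108, 0.087, 0.021), k4=(-0.109, 0.088, 0.021); state += dt/6·(k1+2k2+2k3+k4)
t=0.020: state=(0.937, 0.063, 0.000)
t=0.040: state=(0.935, 0.065, 0.001)
t=0.060: state=(0.932, 0.066, 0.001)
continuing one RK4 step at a time; state shown every 10 steps (Δt=0.2):
t=0.200: state=(0.915, 0.080, 0.005)
t=0.400: state=(0.884, 0.105, 0.011)
t=0.600: state=(0.846, 0.135, 0.019)
t=0.800: state=(0.799, 0.171, 0.030)
t=1.000: state=(0.744, 0.213, 0.043)
t=1.200: state=(0.682, 0.259, 0.059)
t=1.400: state=(0.614, 0.308, 0.078)
t=1.600: state=(0.542, 0.357, 0.101)
t=1.800: state=(0.471, 0.402, 0.126)
t=2.000: state=(0.403, 0.442, 0.155)
t=2.200: state=(0.340, 0.474, 0.186)
t=2.400: state=(0.284, 0.497, 0.219)
t=2.600: state=(0.235, 0.511, 0.254)
t=2.800: state=(0.194, 0.517, 0.289)
t=3.000: state=(0.160, 0.516, 0.324)
t=3.200: state=(0.133, 0.509, 0.359)
t=3.400: state=(0.110, 0.497, 0.393)
t=3.600: state=(0.092, 0.482, 0.426)
t=3.800: state=(0.077, 0.465, 0.458)
t=3.820: state=(0.076, 0.463, 0.462)
largest grid value and its neighbours: I(2.840)=0.51723, I(2.860)=0.51726, I(2.880)=0.51723
parabola through these three points peaks at t≈2.861 with I≈0.51726

max I = 0.517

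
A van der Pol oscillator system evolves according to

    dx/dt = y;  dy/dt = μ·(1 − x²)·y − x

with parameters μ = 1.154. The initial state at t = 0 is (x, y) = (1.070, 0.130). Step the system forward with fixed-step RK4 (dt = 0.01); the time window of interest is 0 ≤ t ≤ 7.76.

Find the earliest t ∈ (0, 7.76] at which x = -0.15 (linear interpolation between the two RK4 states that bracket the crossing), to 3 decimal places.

t=0.000: state=(1.070, 0.130)
step 1 (dt=0.01): k1=(0.130, -1.092), k2=(0.125, -1.092), k3=(0.125, -1.092), k4=(0.119, -1.092); state += dt/6·(k1+2k2+2k3+k4)
t=0.010: state=(1.071, 0.119)
t=0.020: state=(1.072, 0.108)
t=0.030: state=(1.073, 0.097)
continuing one RK4 step at a time; state shown every 50 steps (Δt=0.5):
t=0.500: state=(1.002, -0.393)
t=1.000: state=(0.676, -0.932)
t=1.500: state=(0.021, -1.761)
t=1.590: state=(-0.146, -1.946)
next step: t=1.600: state=(-0.166, -1.967) — x has crossed -0.15
linear interpolation between t=1.590 (-0.14624) and t=1.600 (-0.16580) → t≈1.592

t = 1.592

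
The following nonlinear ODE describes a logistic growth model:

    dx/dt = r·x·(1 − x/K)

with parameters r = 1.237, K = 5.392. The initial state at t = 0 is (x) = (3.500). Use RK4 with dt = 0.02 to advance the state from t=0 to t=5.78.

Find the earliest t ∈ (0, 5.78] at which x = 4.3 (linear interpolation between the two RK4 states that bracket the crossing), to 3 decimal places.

t=0.000: state=(3.500)
step 1 (dt=0.02): k1=(1.519), k2=(1.514), k3=(1.514), k4=(1.508); state += dt/6·(k1+2k2+2k3+k4)
t=0.020: state=(3.530)
t=0.040: state=(3.560)
t=0.060: state=(3.590)
continuing one RK4 step at a time; state shown every 10 steps (Δt=0.2):
t=0.200: state=(3.792)
t=0.400: state=(4.055)
t=0.600: state=(4.288)
next step: t=0.620: state=(4.310) — x has crossed 4.3
linear interpolation between t=0.600 (4.28839) and t=0.620 (4.30995) → t≈0.611

t = 0.611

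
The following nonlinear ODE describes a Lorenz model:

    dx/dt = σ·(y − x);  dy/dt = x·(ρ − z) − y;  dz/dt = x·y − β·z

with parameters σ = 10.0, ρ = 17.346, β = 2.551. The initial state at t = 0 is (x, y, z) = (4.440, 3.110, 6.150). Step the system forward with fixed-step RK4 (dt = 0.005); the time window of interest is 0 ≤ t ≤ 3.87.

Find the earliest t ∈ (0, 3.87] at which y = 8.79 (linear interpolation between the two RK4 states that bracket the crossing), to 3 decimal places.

t=0.000: state=(4.440, 3.110, 6.150)
step 1 (dt=0.005): k1=(-13.300, 46.600, -1.880), k2=(-11.802, 46.132, -1.458), k3=(-11.852, 46.171, -1.454), k4=(-10.399, 45.738, -1.035); state += dt/6·(k1+2k2+2k3+k4)
t=0.005: state=(4.381, 3.341, 6.143)
t=0.010: state=(4.336, 3.568, 6.140)
t=0.015: state=(4.304, 3.791, 6.141)
t=0.125: state=(5.876, 8.740, 7.635)
next step: t=0.130: state=(6.021, 8.982, 7.800) — y has crossed 8.79
linear interpolation between t=0.125 (8.74002) and t=0.130 (8.98210) → t≈0.126

t = 0.126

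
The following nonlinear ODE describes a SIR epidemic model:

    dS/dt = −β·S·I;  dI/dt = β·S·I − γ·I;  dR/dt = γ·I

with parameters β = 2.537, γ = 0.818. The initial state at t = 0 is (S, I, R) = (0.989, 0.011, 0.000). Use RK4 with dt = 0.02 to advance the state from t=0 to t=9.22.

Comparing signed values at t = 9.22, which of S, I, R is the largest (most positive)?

largest component: R

t=0.000: state=(0.989, 0.011, 0.000)
step 1 (dt=0.02): k1=(-0.028, 0.019, 0.009), k2=(-0.028, 0.019, 0.009), k3=(-0.028, 0.019, 0.009), k4=(-0.029, 0.019, 0.009); state += dt/6·(k1+2k2+2k3+k4)
t=0.020: state=(0.988, 0.011, 0.000)
t=0.040: state=(0.988, 0.012, 0.000)
t=0.060: state=(0.987, 0.012, 0.001)
continuing one RK4 step at a time; state shown every 25 steps (Δt=0.5):
t=0.500: state=(0.968, 0.025, 0.007)
t=1.000: state=(0.921, 0.056, 0.023)
t=1.500: state=(0.830, 0.113, 0.057)
t=2.000: state=(0.683, 0.198, 0.120)
t=2.500: state=(0.503, 0.279, 0.218)
t=3.000: state=(0.343, 0.316, 0.342)
t=3.500: state=(0.231, 0.300, 0.469)
t=4.000: state=(0.162, 0.255, 0.583)
t=4.500: state=(0.121, 0.202, 0.676)
t=5.000: state=(0.097, 0.154, 0.749)
t=5.500: state=(0.082, 0.115, 0.804)
t=6.000: state=(0.072, 0.084, 0.844)
t=6.500: state=(0.066, 0.061, 0.873)
t=7.000: state=(0.062, 0.044, 0.895)
t=7.500: state=(0.059, 0.031, 0.910)
t=8.000: state=(0.057, 0.022, 0.921)
t=8.500: state=(0.056, 0.016, 0.928)
t=9.000: state=(0.055, 0.011, 0.934)
t=9.220: state=(0.054, 0.010, 0.936)
compare at T: S=0.054, I=0.010, R=0.936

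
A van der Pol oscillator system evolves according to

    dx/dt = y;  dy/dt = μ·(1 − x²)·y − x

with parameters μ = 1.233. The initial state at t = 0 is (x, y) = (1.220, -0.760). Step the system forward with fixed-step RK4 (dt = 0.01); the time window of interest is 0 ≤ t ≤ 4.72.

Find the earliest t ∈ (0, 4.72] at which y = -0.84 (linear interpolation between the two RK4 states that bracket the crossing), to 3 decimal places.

t=0.000: state=(1.220, -0.760)
step 1 (dt=0.01): k1=(-0.760, -0.762), k2=(-0.764, -0.765), k3=(-0.764, -0.765), k4=(-0.768, -0.768); state += dt/6·(k1+2k2+2k3+k4)
t=0.010: state=(1.212, -0.768)
t=0.020: state=(1.205, -0.775)
t=0.030: state=(1.197, -0.783)
t=0.100: state=(1.140, -0.839)
next step: t=0.110: state=(1.132, -0.848) — y has crossed -0.84
linear interpolation between t=0.100 (-0.83934) and t=0.110 (-0.84768) → t≈0.101

t = 0.101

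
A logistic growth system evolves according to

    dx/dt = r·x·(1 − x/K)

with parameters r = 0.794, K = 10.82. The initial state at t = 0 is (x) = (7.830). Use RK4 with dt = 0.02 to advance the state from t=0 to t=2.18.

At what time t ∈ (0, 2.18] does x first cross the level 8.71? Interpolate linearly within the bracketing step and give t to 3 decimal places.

t = 0.573

t=0.000: state=(7.830)
step 1 (dt=0.02): k1=(1.718), k2=(1.712), k3=(1.712), k4=(1.706); state += dt/6·(k1+2k2+2k3+k4)
t=0.020: state=(7.864)
t=0.040: state=(7.898)
t=0.060: state=(7.932)
continuing one RK4 step at a time; state shown every 5 steps (Δt=0.1):
t=0.100: state=(7.999)
t=0.200: state=(8.161)
t=0.300: state=(8.317)
t=0.400: state=(8.467)
t=0.500: state=(8.610)
t=0.560: state=(8.692)
next step: t=0.580: state=(8.719) — x has crossed 8.71
linear interpolation between t=0.560 (8.69219) and t=0.580 (8.71920) → t≈0.573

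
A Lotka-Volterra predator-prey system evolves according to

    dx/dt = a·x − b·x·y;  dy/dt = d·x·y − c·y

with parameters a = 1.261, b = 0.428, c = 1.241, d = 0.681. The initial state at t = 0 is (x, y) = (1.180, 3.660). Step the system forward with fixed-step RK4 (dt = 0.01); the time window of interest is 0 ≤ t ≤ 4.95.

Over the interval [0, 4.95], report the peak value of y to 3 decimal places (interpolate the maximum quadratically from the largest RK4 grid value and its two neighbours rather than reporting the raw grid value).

max y = 4.520

t=0.000: state=(1.180, 3.660)
step 1 (dt=0.01): k1=(-0.360, -1.601), k2=(-0.356, -1.602), k3=(-0.356, -1.602), k4=(-0.351, -1.603); state += dt/6·(k1+2k2+2k3+k4)
t=0.010: state=(1.176, 3.644)
t=0.020: state=(1.173, 3.628)
t=0.030: state=(1.170, 3.612)
continuing one RK4 step at a time; state shown every 20 steps (Δt=0.2):
t=0.200: state=(1.125, 3.340)
t=0.400: state=(1.103, 3.032)
t=0.600: state=(1.108, 2.749)
t=0.800: state=(1.140, 2.499)
t=1.000: state=(1.195, 2.285)
t=1.200: state=(1.275, 2.109)
t=1.400: state=(1.378, 1.970)
t=1.600: state=(1.505, 1.870)
t=1.800: state=(1.655, 1.809)
t=2.000: state=(1.826, 1.789)
t=2.200: state=(2.015, 1.813)
t=2.400: state=(2.214, 1.886)
t=2.600: state=(2.412, 2.017)
t=2.800: state=(2.592, 2.213)
t=3.000: state=(2.729, 2.482)
t=3.200: state=(2.800, 2.825)
t=3.400: state=(2.782, 3.227)
t=3.600: state=(2.667, 3.652)
t=3.800: state=(2.467, 4.045)
t=4.000: state=(2.215, 4.343)
t=4.200: state=(1.950, 4.500)
t=4.400: state=(1.706, 4.502)
t=4.600: state=(1.500, 4.367)
t=4.800: state=(1.341, 4.132)
t=4.950: state=(1.251, 3.915)
largest grid value and its neighbours: y(4.290)=4.51953, y(4.300)=4.51977, y(4.310)=4.51963
parabola through these three points peaks at t≈4.301 with y≈4.51977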